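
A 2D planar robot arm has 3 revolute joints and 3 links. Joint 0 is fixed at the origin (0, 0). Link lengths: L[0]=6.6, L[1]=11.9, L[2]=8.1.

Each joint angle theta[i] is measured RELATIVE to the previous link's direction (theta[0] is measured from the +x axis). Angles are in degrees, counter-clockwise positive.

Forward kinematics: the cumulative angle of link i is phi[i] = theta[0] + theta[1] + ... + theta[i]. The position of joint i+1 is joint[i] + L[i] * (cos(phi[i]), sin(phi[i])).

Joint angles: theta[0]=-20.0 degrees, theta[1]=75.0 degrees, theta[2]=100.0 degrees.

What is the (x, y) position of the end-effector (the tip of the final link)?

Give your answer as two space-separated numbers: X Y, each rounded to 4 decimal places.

Answer: 5.6864 10.9138

Derivation:
joint[0] = (0.0000, 0.0000)  (base)
link 0: phi[0] = -20 = -20 deg
  cos(-20 deg) = 0.9397, sin(-20 deg) = -0.3420
  joint[1] = (0.0000, 0.0000) + 6.6 * (0.9397, -0.3420) = (0.0000 + 6.2020, 0.0000 + -2.2573) = (6.2020, -2.2573)
link 1: phi[1] = -20 + 75 = 55 deg
  cos(55 deg) = 0.5736, sin(55 deg) = 0.8192
  joint[2] = (6.2020, -2.2573) + 11.9 * (0.5736, 0.8192) = (6.2020 + 6.8256, -2.2573 + 9.7479) = (13.0275, 7.4906)
link 2: phi[2] = -20 + 75 + 100 = 155 deg
  cos(155 deg) = -0.9063, sin(155 deg) = 0.4226
  joint[3] = (13.0275, 7.4906) + 8.1 * (-0.9063, 0.4226) = (13.0275 + -7.3411, 7.4906 + 3.4232) = (5.6864, 10.9138)
End effector: (5.6864, 10.9138)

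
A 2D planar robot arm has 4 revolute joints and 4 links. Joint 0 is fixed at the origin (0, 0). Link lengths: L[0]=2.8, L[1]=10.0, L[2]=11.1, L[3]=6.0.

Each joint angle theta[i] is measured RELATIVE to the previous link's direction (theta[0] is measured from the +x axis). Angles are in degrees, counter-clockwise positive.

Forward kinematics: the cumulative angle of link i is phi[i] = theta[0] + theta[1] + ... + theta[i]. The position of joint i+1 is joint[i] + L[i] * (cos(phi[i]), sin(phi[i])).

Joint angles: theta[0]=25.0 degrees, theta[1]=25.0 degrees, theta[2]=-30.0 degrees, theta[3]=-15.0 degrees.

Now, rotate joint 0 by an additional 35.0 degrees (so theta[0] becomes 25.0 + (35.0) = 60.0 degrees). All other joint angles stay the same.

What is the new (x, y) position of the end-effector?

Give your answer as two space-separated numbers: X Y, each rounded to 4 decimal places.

joint[0] = (0.0000, 0.0000)  (base)
link 0: phi[0] = 60 = 60 deg
  cos(60 deg) = 0.5000, sin(60 deg) = 0.8660
  joint[1] = (0.0000, 0.0000) + 2.8 * (0.5000, 0.8660) = (0.0000 + 1.4000, 0.0000 + 2.4249) = (1.4000, 2.4249)
link 1: phi[1] = 60 + 25 = 85 deg
  cos(85 deg) = 0.0872, sin(85 deg) = 0.9962
  joint[2] = (1.4000, 2.4249) + 10 * (0.0872, 0.9962) = (1.4000 + 0.8716, 2.4249 + 9.9619) = (2.2716, 12.3868)
link 2: phi[2] = 60 + 25 + -30 = 55 deg
  cos(55 deg) = 0.5736, sin(55 deg) = 0.8192
  joint[3] = (2.2716, 12.3868) + 11.1 * (0.5736, 0.8192) = (2.2716 + 6.3667, 12.3868 + 9.0926) = (8.6383, 21.4794)
link 3: phi[3] = 60 + 25 + -30 + -15 = 40 deg
  cos(40 deg) = 0.7660, sin(40 deg) = 0.6428
  joint[4] = (8.6383, 21.4794) + 6 * (0.7660, 0.6428) = (8.6383 + 4.5963, 21.4794 + 3.8567) = (13.2345, 25.3361)
End effector: (13.2345, 25.3361)

Answer: 13.2345 25.3361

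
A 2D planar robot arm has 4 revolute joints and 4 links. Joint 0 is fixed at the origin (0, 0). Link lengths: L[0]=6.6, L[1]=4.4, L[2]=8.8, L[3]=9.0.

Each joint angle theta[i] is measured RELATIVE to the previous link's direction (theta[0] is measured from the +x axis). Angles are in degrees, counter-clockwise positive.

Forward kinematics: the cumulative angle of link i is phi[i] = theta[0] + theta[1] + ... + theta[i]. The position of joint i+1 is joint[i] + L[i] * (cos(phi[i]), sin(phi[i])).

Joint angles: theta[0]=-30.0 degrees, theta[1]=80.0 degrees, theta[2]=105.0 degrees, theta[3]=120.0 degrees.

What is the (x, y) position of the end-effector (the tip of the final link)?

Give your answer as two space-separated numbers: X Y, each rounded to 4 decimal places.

joint[0] = (0.0000, 0.0000)  (base)
link 0: phi[0] = -30 = -30 deg
  cos(-30 deg) = 0.8660, sin(-30 deg) = -0.5000
  joint[1] = (0.0000, 0.0000) + 6.6 * (0.8660, -0.5000) = (0.0000 + 5.7158, 0.0000 + -3.3000) = (5.7158, -3.3000)
link 1: phi[1] = -30 + 80 = 50 deg
  cos(50 deg) = 0.6428, sin(50 deg) = 0.7660
  joint[2] = (5.7158, -3.3000) + 4.4 * (0.6428, 0.7660) = (5.7158 + 2.8283, -3.3000 + 3.3706) = (8.5440, 0.0706)
link 2: phi[2] = -30 + 80 + 105 = 155 deg
  cos(155 deg) = -0.9063, sin(155 deg) = 0.4226
  joint[3] = (8.5440, 0.0706) + 8.8 * (-0.9063, 0.4226) = (8.5440 + -7.9755, 0.0706 + 3.7190) = (0.5685, 3.7896)
link 3: phi[3] = -30 + 80 + 105 + 120 = 275 deg
  cos(275 deg) = 0.0872, sin(275 deg) = -0.9962
  joint[4] = (0.5685, 3.7896) + 9 * (0.0872, -0.9962) = (0.5685 + 0.7844, 3.7896 + -8.9658) = (1.3529, -5.1761)
End effector: (1.3529, -5.1761)

Answer: 1.3529 -5.1761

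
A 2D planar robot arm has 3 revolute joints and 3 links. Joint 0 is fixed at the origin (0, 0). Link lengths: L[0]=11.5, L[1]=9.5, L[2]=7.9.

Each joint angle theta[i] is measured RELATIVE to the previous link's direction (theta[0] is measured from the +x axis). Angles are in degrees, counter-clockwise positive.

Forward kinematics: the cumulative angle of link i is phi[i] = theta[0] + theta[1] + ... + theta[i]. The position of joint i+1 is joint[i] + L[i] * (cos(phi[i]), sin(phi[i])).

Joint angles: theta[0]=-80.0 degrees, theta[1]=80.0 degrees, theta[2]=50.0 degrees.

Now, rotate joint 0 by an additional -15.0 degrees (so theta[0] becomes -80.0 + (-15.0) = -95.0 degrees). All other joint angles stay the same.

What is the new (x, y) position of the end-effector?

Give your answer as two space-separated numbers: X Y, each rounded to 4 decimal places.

Answer: 14.6453 -9.3838

Derivation:
joint[0] = (0.0000, 0.0000)  (base)
link 0: phi[0] = -95 = -95 deg
  cos(-95 deg) = -0.0872, sin(-95 deg) = -0.9962
  joint[1] = (0.0000, 0.0000) + 11.5 * (-0.0872, -0.9962) = (0.0000 + -1.0023, 0.0000 + -11.4562) = (-1.0023, -11.4562)
link 1: phi[1] = -95 + 80 = -15 deg
  cos(-15 deg) = 0.9659, sin(-15 deg) = -0.2588
  joint[2] = (-1.0023, -11.4562) + 9.5 * (0.9659, -0.2588) = (-1.0023 + 9.1763, -11.4562 + -2.4588) = (8.1740, -13.9150)
link 2: phi[2] = -95 + 80 + 50 = 35 deg
  cos(35 deg) = 0.8192, sin(35 deg) = 0.5736
  joint[3] = (8.1740, -13.9150) + 7.9 * (0.8192, 0.5736) = (8.1740 + 6.4713, -13.9150 + 4.5313) = (14.6453, -9.3838)
End effector: (14.6453, -9.3838)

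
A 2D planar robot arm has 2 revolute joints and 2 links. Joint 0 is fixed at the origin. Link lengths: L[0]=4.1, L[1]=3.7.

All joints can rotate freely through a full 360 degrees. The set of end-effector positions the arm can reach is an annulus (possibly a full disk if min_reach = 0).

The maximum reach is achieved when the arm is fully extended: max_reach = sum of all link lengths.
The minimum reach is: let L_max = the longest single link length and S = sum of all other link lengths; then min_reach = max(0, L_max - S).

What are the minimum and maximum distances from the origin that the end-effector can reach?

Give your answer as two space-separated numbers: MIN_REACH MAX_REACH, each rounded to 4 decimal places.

Answer: 0.4000 7.8000

Derivation:
Link lengths: [4.1, 3.7]
max_reach = 4.1 + 3.7 = 7.8
L_max = max([4.1, 3.7]) = 4.1
S (sum of others) = 7.8 - 4.1 = 3.7
min_reach = max(0, 4.1 - 3.7) = max(0, 0.4) = 0.4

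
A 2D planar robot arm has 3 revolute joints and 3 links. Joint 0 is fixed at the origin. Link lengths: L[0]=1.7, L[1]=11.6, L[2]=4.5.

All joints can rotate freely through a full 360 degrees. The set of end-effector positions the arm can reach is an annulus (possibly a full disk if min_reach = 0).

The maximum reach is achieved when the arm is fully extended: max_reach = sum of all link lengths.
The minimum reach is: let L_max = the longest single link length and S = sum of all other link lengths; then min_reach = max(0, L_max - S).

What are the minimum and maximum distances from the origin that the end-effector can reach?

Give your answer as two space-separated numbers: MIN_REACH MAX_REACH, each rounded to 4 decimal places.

Link lengths: [1.7, 11.6, 4.5]
max_reach = 1.7 + 11.6 + 4.5 = 17.8
L_max = max([1.7, 11.6, 4.5]) = 11.6
S (sum of others) = 17.8 - 11.6 = 6.2
min_reach = max(0, 11.6 - 6.2) = max(0, 5.4) = 5.4

Answer: 5.4000 17.8000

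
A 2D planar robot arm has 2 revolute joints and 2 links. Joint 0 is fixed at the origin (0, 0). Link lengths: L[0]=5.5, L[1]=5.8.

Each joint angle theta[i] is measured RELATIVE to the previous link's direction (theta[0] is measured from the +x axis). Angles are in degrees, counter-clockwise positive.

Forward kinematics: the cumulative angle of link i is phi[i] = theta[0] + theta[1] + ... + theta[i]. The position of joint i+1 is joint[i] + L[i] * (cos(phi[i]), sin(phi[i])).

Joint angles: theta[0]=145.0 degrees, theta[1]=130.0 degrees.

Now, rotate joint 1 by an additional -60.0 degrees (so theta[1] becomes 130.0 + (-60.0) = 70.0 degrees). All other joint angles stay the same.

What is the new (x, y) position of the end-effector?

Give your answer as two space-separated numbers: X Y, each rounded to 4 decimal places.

joint[0] = (0.0000, 0.0000)  (base)
link 0: phi[0] = 145 = 145 deg
  cos(145 deg) = -0.8192, sin(145 deg) = 0.5736
  joint[1] = (0.0000, 0.0000) + 5.5 * (-0.8192, 0.5736) = (0.0000 + -4.5053, 0.0000 + 3.1547) = (-4.5053, 3.1547)
link 1: phi[1] = 145 + 70 = 215 deg
  cos(215 deg) = -0.8192, sin(215 deg) = -0.5736
  joint[2] = (-4.5053, 3.1547) + 5.8 * (-0.8192, -0.5736) = (-4.5053 + -4.7511, 3.1547 + -3.3267) = (-9.2564, -0.1721)
End effector: (-9.2564, -0.1721)

Answer: -9.2564 -0.1721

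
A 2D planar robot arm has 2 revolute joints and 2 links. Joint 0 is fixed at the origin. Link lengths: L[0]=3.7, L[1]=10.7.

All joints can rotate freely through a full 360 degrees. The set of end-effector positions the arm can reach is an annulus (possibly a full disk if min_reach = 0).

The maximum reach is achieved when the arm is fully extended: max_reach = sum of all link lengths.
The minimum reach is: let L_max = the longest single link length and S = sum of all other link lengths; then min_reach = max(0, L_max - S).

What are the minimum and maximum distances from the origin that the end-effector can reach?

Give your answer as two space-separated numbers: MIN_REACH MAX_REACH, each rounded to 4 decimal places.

Link lengths: [3.7, 10.7]
max_reach = 3.7 + 10.7 = 14.4
L_max = max([3.7, 10.7]) = 10.7
S (sum of others) = 14.4 - 10.7 = 3.7
min_reach = max(0, 10.7 - 3.7) = max(0, 7) = 7

Answer: 7.0000 14.4000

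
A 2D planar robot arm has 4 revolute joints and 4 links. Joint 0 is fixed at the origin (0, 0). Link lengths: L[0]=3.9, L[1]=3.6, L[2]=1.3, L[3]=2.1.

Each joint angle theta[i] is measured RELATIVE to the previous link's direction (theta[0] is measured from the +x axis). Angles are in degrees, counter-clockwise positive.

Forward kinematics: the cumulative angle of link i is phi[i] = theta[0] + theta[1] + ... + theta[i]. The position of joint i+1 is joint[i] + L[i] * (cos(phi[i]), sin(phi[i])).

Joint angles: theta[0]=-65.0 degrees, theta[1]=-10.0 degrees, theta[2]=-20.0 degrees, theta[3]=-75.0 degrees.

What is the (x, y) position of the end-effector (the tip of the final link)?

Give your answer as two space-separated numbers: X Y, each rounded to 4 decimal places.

joint[0] = (0.0000, 0.0000)  (base)
link 0: phi[0] = -65 = -65 deg
  cos(-65 deg) = 0.4226, sin(-65 deg) = -0.9063
  joint[1] = (0.0000, 0.0000) + 3.9 * (0.4226, -0.9063) = (0.0000 + 1.6482, 0.0000 + -3.5346) = (1.6482, -3.5346)
link 1: phi[1] = -65 + -10 = -75 deg
  cos(-75 deg) = 0.2588, sin(-75 deg) = -0.9659
  joint[2] = (1.6482, -3.5346) + 3.6 * (0.2588, -0.9659) = (1.6482 + 0.9317, -3.5346 + -3.4773) = (2.5800, -7.0119)
link 2: phi[2] = -65 + -10 + -20 = -95 deg
  cos(-95 deg) = -0.0872, sin(-95 deg) = -0.9962
  joint[3] = (2.5800, -7.0119) + 1.3 * (-0.0872, -0.9962) = (2.5800 + -0.1133, -7.0119 + -1.2951) = (2.4667, -8.3070)
link 3: phi[3] = -65 + -10 + -20 + -75 = -170 deg
  cos(-170 deg) = -0.9848, sin(-170 deg) = -0.1736
  joint[4] = (2.4667, -8.3070) + 2.1 * (-0.9848, -0.1736) = (2.4667 + -2.0681, -8.3070 + -0.3647) = (0.3986, -8.6716)
End effector: (0.3986, -8.6716)

Answer: 0.3986 -8.6716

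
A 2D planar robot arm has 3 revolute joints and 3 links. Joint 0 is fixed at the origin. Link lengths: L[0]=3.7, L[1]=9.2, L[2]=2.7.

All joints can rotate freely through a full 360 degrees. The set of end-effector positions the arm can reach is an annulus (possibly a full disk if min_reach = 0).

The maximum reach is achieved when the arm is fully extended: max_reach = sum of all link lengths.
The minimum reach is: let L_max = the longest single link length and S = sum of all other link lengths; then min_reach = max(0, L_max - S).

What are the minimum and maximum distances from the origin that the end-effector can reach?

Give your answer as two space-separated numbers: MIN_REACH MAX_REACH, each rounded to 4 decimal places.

Answer: 2.8000 15.6000

Derivation:
Link lengths: [3.7, 9.2, 2.7]
max_reach = 3.7 + 9.2 + 2.7 = 15.6
L_max = max([3.7, 9.2, 2.7]) = 9.2
S (sum of others) = 15.6 - 9.2 = 6.4
min_reach = max(0, 9.2 - 6.4) = max(0, 2.8) = 2.8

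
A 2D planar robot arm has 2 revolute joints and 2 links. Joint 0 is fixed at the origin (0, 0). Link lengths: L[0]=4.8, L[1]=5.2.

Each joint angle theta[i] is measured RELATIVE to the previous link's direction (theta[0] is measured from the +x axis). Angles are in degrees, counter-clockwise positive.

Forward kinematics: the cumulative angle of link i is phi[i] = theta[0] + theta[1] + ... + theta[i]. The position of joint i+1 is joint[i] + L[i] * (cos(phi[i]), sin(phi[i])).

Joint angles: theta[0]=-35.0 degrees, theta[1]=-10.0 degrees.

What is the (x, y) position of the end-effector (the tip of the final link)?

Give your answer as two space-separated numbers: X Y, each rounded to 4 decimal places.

Answer: 7.6089 -6.4301

Derivation:
joint[0] = (0.0000, 0.0000)  (base)
link 0: phi[0] = -35 = -35 deg
  cos(-35 deg) = 0.8192, sin(-35 deg) = -0.5736
  joint[1] = (0.0000, 0.0000) + 4.8 * (0.8192, -0.5736) = (0.0000 + 3.9319, 0.0000 + -2.7532) = (3.9319, -2.7532)
link 1: phi[1] = -35 + -10 = -45 deg
  cos(-45 deg) = 0.7071, sin(-45 deg) = -0.7071
  joint[2] = (3.9319, -2.7532) + 5.2 * (0.7071, -0.7071) = (3.9319 + 3.6770, -2.7532 + -3.6770) = (7.6089, -6.4301)
End effector: (7.6089, -6.4301)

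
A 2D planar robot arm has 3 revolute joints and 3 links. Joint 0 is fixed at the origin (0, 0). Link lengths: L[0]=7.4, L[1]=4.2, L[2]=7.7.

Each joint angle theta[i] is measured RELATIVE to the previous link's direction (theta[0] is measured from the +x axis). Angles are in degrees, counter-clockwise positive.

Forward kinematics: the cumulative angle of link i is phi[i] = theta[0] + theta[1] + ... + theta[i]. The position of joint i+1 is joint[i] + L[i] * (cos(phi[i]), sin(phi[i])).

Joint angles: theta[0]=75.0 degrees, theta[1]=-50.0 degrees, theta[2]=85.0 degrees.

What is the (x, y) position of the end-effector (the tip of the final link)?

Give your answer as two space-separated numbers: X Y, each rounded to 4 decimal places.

joint[0] = (0.0000, 0.0000)  (base)
link 0: phi[0] = 75 = 75 deg
  cos(75 deg) = 0.2588, sin(75 deg) = 0.9659
  joint[1] = (0.0000, 0.0000) + 7.4 * (0.2588, 0.9659) = (0.0000 + 1.9153, 0.0000 + 7.1479) = (1.9153, 7.1479)
link 1: phi[1] = 75 + -50 = 25 deg
  cos(25 deg) = 0.9063, sin(25 deg) = 0.4226
  joint[2] = (1.9153, 7.1479) + 4.2 * (0.9063, 0.4226) = (1.9153 + 3.8065, 7.1479 + 1.7750) = (5.7218, 8.9228)
link 2: phi[2] = 75 + -50 + 85 = 110 deg
  cos(110 deg) = -0.3420, sin(110 deg) = 0.9397
  joint[3] = (5.7218, 8.9228) + 7.7 * (-0.3420, 0.9397) = (5.7218 + -2.6336, 8.9228 + 7.2356) = (3.0882, 16.1585)
End effector: (3.0882, 16.1585)

Answer: 3.0882 16.1585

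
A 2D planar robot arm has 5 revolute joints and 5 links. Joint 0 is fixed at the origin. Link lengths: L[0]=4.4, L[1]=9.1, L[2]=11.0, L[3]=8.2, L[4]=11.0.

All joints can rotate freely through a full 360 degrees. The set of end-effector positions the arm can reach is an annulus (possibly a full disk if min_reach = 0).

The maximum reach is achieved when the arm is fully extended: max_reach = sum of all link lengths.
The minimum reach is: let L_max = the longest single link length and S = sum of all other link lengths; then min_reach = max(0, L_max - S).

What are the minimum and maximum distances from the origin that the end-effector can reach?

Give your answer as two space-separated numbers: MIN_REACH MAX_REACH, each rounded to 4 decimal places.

Answer: 0.0000 43.7000

Derivation:
Link lengths: [4.4, 9.1, 11.0, 8.2, 11.0]
max_reach = 4.4 + 9.1 + 11 + 8.2 + 11 = 43.7
L_max = max([4.4, 9.1, 11.0, 8.2, 11.0]) = 11
S (sum of others) = 43.7 - 11 = 32.7
min_reach = max(0, 11 - 32.7) = max(0, -21.7) = 0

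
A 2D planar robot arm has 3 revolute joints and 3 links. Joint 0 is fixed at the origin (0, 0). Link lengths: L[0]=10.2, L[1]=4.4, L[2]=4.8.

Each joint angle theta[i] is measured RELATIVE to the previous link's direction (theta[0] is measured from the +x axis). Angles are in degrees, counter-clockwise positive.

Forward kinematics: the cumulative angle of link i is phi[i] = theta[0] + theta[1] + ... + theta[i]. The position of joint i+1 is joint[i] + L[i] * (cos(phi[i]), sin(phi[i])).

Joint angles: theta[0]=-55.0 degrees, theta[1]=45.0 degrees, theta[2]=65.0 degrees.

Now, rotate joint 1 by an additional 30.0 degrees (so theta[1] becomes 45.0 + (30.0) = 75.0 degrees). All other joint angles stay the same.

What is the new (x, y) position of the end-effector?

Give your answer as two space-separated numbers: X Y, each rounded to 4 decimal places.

joint[0] = (0.0000, 0.0000)  (base)
link 0: phi[0] = -55 = -55 deg
  cos(-55 deg) = 0.5736, sin(-55 deg) = -0.8192
  joint[1] = (0.0000, 0.0000) + 10.2 * (0.5736, -0.8192) = (0.0000 + 5.8505, 0.0000 + -8.3554) = (5.8505, -8.3554)
link 1: phi[1] = -55 + 75 = 20 deg
  cos(20 deg) = 0.9397, sin(20 deg) = 0.3420
  joint[2] = (5.8505, -8.3554) + 4.4 * (0.9397, 0.3420) = (5.8505 + 4.1346, -8.3554 + 1.5049) = (9.9851, -6.8505)
link 2: phi[2] = -55 + 75 + 65 = 85 deg
  cos(85 deg) = 0.0872, sin(85 deg) = 0.9962
  joint[3] = (9.9851, -6.8505) + 4.8 * (0.0872, 0.9962) = (9.9851 + 0.4183, -6.8505 + 4.7817) = (10.4035, -2.0687)
End effector: (10.4035, -2.0687)

Answer: 10.4035 -2.0687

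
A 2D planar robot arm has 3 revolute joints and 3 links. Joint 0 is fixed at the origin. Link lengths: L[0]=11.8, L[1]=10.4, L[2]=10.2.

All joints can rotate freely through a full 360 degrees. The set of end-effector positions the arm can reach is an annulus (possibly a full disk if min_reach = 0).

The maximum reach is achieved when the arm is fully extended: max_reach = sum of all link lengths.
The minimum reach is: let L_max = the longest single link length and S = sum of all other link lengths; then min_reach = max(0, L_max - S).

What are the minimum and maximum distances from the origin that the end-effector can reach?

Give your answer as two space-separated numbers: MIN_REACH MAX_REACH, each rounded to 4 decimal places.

Link lengths: [11.8, 10.4, 10.2]
max_reach = 11.8 + 10.4 + 10.2 = 32.4
L_max = max([11.8, 10.4, 10.2]) = 11.8
S (sum of others) = 32.4 - 11.8 = 20.6
min_reach = max(0, 11.8 - 20.6) = max(0, -8.8) = 0

Answer: 0.0000 32.4000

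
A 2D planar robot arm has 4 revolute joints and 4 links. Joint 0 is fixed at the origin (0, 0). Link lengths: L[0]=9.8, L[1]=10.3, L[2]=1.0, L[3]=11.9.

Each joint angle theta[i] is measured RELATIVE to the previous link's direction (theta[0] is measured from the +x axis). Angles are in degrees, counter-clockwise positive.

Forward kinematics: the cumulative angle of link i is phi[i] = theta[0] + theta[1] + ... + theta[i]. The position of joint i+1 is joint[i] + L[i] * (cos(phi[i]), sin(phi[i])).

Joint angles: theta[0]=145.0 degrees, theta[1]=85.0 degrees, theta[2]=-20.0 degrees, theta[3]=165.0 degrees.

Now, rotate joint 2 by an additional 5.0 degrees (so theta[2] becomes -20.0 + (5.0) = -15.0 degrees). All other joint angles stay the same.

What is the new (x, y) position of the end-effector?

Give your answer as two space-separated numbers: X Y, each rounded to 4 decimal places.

Answer: -4.2852 1.2273

Derivation:
joint[0] = (0.0000, 0.0000)  (base)
link 0: phi[0] = 145 = 145 deg
  cos(145 deg) = -0.8192, sin(145 deg) = 0.5736
  joint[1] = (0.0000, 0.0000) + 9.8 * (-0.8192, 0.5736) = (0.0000 + -8.0277, 0.0000 + 5.6210) = (-8.0277, 5.6210)
link 1: phi[1] = 145 + 85 = 230 deg
  cos(230 deg) = -0.6428, sin(230 deg) = -0.7660
  joint[2] = (-8.0277, 5.6210) + 10.3 * (-0.6428, -0.7660) = (-8.0277 + -6.6207, 5.6210 + -7.8903) = (-14.6484, -2.2692)
link 2: phi[2] = 145 + 85 + -15 = 215 deg
  cos(215 deg) = -0.8192, sin(215 deg) = -0.5736
  joint[3] = (-14.6484, -2.2692) + 1 * (-0.8192, -0.5736) = (-14.6484 + -0.8192, -2.2692 + -0.5736) = (-15.4676, -2.8428)
link 3: phi[3] = 145 + 85 + -15 + 165 = 380 deg
  cos(380 deg) = 0.9397, sin(380 deg) = 0.3420
  joint[4] = (-15.4676, -2.8428) + 11.9 * (0.9397, 0.3420) = (-15.4676 + 11.1823, -2.8428 + 4.0700) = (-4.2852, 1.2273)
End effector: (-4.2852, 1.2273)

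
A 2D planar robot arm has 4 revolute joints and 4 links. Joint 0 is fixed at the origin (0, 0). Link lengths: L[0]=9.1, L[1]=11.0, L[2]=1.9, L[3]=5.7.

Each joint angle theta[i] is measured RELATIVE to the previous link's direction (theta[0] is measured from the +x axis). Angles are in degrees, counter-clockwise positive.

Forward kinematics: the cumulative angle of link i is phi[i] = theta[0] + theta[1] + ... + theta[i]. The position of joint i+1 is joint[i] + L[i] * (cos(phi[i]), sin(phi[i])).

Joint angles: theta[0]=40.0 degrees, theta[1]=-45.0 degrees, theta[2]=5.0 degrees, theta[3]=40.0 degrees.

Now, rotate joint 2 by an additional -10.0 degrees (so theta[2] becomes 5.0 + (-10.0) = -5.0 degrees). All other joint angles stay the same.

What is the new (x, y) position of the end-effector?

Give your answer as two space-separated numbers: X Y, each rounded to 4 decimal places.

joint[0] = (0.0000, 0.0000)  (base)
link 0: phi[0] = 40 = 40 deg
  cos(40 deg) = 0.7660, sin(40 deg) = 0.6428
  joint[1] = (0.0000, 0.0000) + 9.1 * (0.7660, 0.6428) = (0.0000 + 6.9710, 0.0000 + 5.8494) = (6.9710, 5.8494)
link 1: phi[1] = 40 + -45 = -5 deg
  cos(-5 deg) = 0.9962, sin(-5 deg) = -0.0872
  joint[2] = (6.9710, 5.8494) + 11 * (0.9962, -0.0872) = (6.9710 + 10.9581, 5.8494 + -0.9587) = (17.9291, 4.8907)
link 2: phi[2] = 40 + -45 + -5 = -10 deg
  cos(-10 deg) = 0.9848, sin(-10 deg) = -0.1736
  joint[3] = (17.9291, 4.8907) + 1.9 * (0.9848, -0.1736) = (17.9291 + 1.8711, 4.8907 + -0.3299) = (19.8003, 4.5607)
link 3: phi[3] = 40 + -45 + -5 + 40 = 30 deg
  cos(30 deg) = 0.8660, sin(30 deg) = 0.5000
  joint[4] = (19.8003, 4.5607) + 5.7 * (0.8660, 0.5000) = (19.8003 + 4.9363, 4.5607 + 2.8500) = (24.7366, 7.4107)
End effector: (24.7366, 7.4107)

Answer: 24.7366 7.4107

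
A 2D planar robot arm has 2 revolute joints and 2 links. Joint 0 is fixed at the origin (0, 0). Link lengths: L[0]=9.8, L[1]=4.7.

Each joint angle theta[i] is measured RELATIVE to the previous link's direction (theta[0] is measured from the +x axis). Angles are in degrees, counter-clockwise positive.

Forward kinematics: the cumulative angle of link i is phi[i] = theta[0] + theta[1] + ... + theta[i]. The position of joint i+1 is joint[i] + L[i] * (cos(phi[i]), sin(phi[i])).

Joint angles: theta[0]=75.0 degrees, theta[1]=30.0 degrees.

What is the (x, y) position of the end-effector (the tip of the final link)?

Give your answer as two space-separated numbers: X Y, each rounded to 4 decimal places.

Answer: 1.3200 14.0059

Derivation:
joint[0] = (0.0000, 0.0000)  (base)
link 0: phi[0] = 75 = 75 deg
  cos(75 deg) = 0.2588, sin(75 deg) = 0.9659
  joint[1] = (0.0000, 0.0000) + 9.8 * (0.2588, 0.9659) = (0.0000 + 2.5364, 0.0000 + 9.4661) = (2.5364, 9.4661)
link 1: phi[1] = 75 + 30 = 105 deg
  cos(105 deg) = -0.2588, sin(105 deg) = 0.9659
  joint[2] = (2.5364, 9.4661) + 4.7 * (-0.2588, 0.9659) = (2.5364 + -1.2164, 9.4661 + 4.5399) = (1.3200, 14.0059)
End effector: (1.3200, 14.0059)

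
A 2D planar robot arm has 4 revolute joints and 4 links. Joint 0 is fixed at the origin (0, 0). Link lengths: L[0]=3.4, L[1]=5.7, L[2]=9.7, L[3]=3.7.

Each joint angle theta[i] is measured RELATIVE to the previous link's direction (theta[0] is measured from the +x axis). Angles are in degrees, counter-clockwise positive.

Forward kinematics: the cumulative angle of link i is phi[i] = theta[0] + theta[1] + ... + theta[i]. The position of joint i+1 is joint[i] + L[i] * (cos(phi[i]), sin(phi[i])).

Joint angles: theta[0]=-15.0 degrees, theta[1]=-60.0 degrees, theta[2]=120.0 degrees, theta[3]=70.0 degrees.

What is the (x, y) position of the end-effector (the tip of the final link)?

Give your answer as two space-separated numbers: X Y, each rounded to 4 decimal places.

joint[0] = (0.0000, 0.0000)  (base)
link 0: phi[0] = -15 = -15 deg
  cos(-15 deg) = 0.9659, sin(-15 deg) = -0.2588
  joint[1] = (0.0000, 0.0000) + 3.4 * (0.9659, -0.2588) = (0.0000 + 3.2841, 0.0000 + -0.8800) = (3.2841, -0.8800)
link 1: phi[1] = -15 + -60 = -75 deg
  cos(-75 deg) = 0.2588, sin(-75 deg) = -0.9659
  joint[2] = (3.2841, -0.8800) + 5.7 * (0.2588, -0.9659) = (3.2841 + 1.4753, -0.8800 + -5.5058) = (4.7594, -6.3858)
link 2: phi[2] = -15 + -60 + 120 = 45 deg
  cos(45 deg) = 0.7071, sin(45 deg) = 0.7071
  joint[3] = (4.7594, -6.3858) + 9.7 * (0.7071, 0.7071) = (4.7594 + 6.8589, -6.3858 + 6.8589) = (11.6184, 0.4732)
link 3: phi[3] = -15 + -60 + 120 + 70 = 115 deg
  cos(115 deg) = -0.4226, sin(115 deg) = 0.9063
  joint[4] = (11.6184, 0.4732) + 3.7 * (-0.4226, 0.9063) = (11.6184 + -1.5637, 0.4732 + 3.3533) = (10.0547, 3.8265)
End effector: (10.0547, 3.8265)

Answer: 10.0547 3.8265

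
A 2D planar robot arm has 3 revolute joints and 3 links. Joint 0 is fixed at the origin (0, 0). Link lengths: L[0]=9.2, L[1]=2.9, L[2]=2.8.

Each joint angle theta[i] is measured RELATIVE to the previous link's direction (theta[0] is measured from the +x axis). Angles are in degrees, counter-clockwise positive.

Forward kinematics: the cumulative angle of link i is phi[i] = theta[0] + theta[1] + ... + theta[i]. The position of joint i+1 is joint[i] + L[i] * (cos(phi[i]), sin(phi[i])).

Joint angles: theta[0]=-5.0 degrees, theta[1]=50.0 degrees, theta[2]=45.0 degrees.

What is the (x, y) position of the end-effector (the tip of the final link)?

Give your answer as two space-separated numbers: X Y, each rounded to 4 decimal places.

Answer: 11.2156 4.0488

Derivation:
joint[0] = (0.0000, 0.0000)  (base)
link 0: phi[0] = -5 = -5 deg
  cos(-5 deg) = 0.9962, sin(-5 deg) = -0.0872
  joint[1] = (0.0000, 0.0000) + 9.2 * (0.9962, -0.0872) = (0.0000 + 9.1650, 0.0000 + -0.8018) = (9.1650, -0.8018)
link 1: phi[1] = -5 + 50 = 45 deg
  cos(45 deg) = 0.7071, sin(45 deg) = 0.7071
  joint[2] = (9.1650, -0.8018) + 2.9 * (0.7071, 0.7071) = (9.1650 + 2.0506, -0.8018 + 2.0506) = (11.2156, 1.2488)
link 2: phi[2] = -5 + 50 + 45 = 90 deg
  cos(90 deg) = 0.0000, sin(90 deg) = 1.0000
  joint[3] = (11.2156, 1.2488) + 2.8 * (0.0000, 1.0000) = (11.2156 + 0.0000, 1.2488 + 2.8000) = (11.2156, 4.0488)
End effector: (11.2156, 4.0488)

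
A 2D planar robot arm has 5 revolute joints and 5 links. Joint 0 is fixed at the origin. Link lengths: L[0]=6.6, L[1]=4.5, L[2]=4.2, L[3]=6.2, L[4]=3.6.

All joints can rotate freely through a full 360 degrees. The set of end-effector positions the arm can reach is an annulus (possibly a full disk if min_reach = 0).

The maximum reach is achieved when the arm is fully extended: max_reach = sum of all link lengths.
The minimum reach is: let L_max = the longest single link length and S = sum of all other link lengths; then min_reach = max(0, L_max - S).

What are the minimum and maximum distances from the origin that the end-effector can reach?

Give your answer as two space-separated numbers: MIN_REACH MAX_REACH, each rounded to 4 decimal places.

Link lengths: [6.6, 4.5, 4.2, 6.2, 3.6]
max_reach = 6.6 + 4.5 + 4.2 + 6.2 + 3.6 = 25.1
L_max = max([6.6, 4.5, 4.2, 6.2, 3.6]) = 6.6
S (sum of others) = 25.1 - 6.6 = 18.5
min_reach = max(0, 6.6 - 18.5) = max(0, -11.9) = 0

Answer: 0.0000 25.1000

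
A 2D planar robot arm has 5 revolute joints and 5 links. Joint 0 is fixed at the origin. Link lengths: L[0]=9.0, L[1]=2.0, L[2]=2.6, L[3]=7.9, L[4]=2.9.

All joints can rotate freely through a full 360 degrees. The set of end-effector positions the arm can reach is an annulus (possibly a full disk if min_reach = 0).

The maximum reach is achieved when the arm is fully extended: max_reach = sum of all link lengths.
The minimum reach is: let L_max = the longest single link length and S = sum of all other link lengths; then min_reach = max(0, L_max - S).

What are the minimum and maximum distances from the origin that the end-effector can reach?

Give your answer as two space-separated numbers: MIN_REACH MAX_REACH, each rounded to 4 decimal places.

Answer: 0.0000 24.4000

Derivation:
Link lengths: [9.0, 2.0, 2.6, 7.9, 2.9]
max_reach = 9 + 2 + 2.6 + 7.9 + 2.9 = 24.4
L_max = max([9.0, 2.0, 2.6, 7.9, 2.9]) = 9
S (sum of others) = 24.4 - 9 = 15.4
min_reach = max(0, 9 - 15.4) = max(0, -6.4) = 0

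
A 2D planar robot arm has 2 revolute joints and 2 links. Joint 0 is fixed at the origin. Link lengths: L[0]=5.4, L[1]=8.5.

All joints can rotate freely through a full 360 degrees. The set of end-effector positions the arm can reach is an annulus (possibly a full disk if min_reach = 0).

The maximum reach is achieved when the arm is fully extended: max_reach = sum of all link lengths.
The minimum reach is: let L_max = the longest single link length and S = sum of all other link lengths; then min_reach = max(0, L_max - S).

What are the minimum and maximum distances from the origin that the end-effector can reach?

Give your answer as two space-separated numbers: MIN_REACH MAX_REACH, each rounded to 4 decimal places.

Answer: 3.1000 13.9000

Derivation:
Link lengths: [5.4, 8.5]
max_reach = 5.4 + 8.5 = 13.9
L_max = max([5.4, 8.5]) = 8.5
S (sum of others) = 13.9 - 8.5 = 5.4
min_reach = max(0, 8.5 - 5.4) = max(0, 3.1) = 3.1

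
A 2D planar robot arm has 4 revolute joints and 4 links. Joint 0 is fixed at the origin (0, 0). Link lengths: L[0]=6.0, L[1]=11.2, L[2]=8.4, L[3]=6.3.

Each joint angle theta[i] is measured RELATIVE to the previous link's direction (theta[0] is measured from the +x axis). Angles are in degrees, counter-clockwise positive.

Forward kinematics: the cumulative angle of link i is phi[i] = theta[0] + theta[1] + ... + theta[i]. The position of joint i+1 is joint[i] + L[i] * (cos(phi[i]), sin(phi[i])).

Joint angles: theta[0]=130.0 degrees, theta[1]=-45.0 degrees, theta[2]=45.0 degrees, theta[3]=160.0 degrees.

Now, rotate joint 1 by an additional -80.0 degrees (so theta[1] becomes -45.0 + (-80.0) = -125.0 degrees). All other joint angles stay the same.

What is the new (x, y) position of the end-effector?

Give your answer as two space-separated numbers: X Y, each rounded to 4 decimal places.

Answer: 7.2441 8.8572

Derivation:
joint[0] = (0.0000, 0.0000)  (base)
link 0: phi[0] = 130 = 130 deg
  cos(130 deg) = -0.6428, sin(130 deg) = 0.7660
  joint[1] = (0.0000, 0.0000) + 6 * (-0.6428, 0.7660) = (0.0000 + -3.8567, 0.0000 + 4.5963) = (-3.8567, 4.5963)
link 1: phi[1] = 130 + -125 = 5 deg
  cos(5 deg) = 0.9962, sin(5 deg) = 0.0872
  joint[2] = (-3.8567, 4.5963) + 11.2 * (0.9962, 0.0872) = (-3.8567 + 11.1574, 4.5963 + 0.9761) = (7.3007, 5.5724)
link 2: phi[2] = 130 + -125 + 45 = 50 deg
  cos(50 deg) = 0.6428, sin(50 deg) = 0.7660
  joint[3] = (7.3007, 5.5724) + 8.4 * (0.6428, 0.7660) = (7.3007 + 5.3994, 5.5724 + 6.4348) = (12.7001, 12.0072)
link 3: phi[3] = 130 + -125 + 45 + 160 = 210 deg
  cos(210 deg) = -0.8660, sin(210 deg) = -0.5000
  joint[4] = (12.7001, 12.0072) + 6.3 * (-0.8660, -0.5000) = (12.7001 + -5.4560, 12.0072 + -3.1500) = (7.2441, 8.8572)
End effector: (7.2441, 8.8572)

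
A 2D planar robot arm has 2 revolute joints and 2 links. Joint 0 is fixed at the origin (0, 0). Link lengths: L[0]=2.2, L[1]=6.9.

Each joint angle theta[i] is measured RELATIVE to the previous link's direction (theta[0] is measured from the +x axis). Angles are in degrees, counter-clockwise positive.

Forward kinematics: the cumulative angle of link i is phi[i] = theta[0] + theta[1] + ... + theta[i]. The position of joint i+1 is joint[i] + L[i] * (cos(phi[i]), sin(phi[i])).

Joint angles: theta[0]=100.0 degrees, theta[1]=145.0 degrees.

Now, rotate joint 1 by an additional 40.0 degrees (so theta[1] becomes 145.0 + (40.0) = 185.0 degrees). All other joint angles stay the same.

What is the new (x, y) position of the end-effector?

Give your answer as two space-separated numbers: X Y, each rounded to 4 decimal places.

joint[0] = (0.0000, 0.0000)  (base)
link 0: phi[0] = 100 = 100 deg
  cos(100 deg) = -0.1736, sin(100 deg) = 0.9848
  joint[1] = (0.0000, 0.0000) + 2.2 * (-0.1736, 0.9848) = (0.0000 + -0.3820, 0.0000 + 2.1666) = (-0.3820, 2.1666)
link 1: phi[1] = 100 + 185 = 285 deg
  cos(285 deg) = 0.2588, sin(285 deg) = -0.9659
  joint[2] = (-0.3820, 2.1666) + 6.9 * (0.2588, -0.9659) = (-0.3820 + 1.7859, 2.1666 + -6.6649) = (1.4038, -4.4983)
End effector: (1.4038, -4.4983)

Answer: 1.4038 -4.4983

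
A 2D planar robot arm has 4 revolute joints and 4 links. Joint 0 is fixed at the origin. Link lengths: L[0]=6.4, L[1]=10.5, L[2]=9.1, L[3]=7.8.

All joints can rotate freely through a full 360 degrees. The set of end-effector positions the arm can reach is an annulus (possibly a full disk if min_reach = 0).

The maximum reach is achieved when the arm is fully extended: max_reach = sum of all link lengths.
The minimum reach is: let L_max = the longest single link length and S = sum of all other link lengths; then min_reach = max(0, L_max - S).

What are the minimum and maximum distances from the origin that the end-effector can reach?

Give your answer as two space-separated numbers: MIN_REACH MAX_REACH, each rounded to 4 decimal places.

Answer: 0.0000 33.8000

Derivation:
Link lengths: [6.4, 10.5, 9.1, 7.8]
max_reach = 6.4 + 10.5 + 9.1 + 7.8 = 33.8
L_max = max([6.4, 10.5, 9.1, 7.8]) = 10.5
S (sum of others) = 33.8 - 10.5 = 23.3
min_reach = max(0, 10.5 - 23.3) = max(0, -12.8) = 0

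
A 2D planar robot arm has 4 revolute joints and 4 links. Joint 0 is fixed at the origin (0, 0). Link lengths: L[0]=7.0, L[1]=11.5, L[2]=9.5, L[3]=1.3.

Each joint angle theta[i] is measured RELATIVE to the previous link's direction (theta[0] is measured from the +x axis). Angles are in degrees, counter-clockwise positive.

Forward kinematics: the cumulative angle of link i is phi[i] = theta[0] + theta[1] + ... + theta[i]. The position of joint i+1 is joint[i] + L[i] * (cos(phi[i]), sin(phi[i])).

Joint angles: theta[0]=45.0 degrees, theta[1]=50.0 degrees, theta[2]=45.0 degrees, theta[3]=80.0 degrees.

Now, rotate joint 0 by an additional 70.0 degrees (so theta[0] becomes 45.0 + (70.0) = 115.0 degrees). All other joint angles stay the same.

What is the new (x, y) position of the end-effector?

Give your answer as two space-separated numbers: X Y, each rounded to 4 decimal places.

Answer: -21.8491 3.3490

Derivation:
joint[0] = (0.0000, 0.0000)  (base)
link 0: phi[0] = 115 = 115 deg
  cos(115 deg) = -0.4226, sin(115 deg) = 0.9063
  joint[1] = (0.0000, 0.0000) + 7 * (-0.4226, 0.9063) = (0.0000 + -2.9583, 0.0000 + 6.3442) = (-2.9583, 6.3442)
link 1: phi[1] = 115 + 50 = 165 deg
  cos(165 deg) = -0.9659, sin(165 deg) = 0.2588
  joint[2] = (-2.9583, 6.3442) + 11.5 * (-0.9659, 0.2588) = (-2.9583 + -11.1081, 6.3442 + 2.9764) = (-14.0665, 9.3206)
link 2: phi[2] = 115 + 50 + 45 = 210 deg
  cos(210 deg) = -0.8660, sin(210 deg) = -0.5000
  joint[3] = (-14.0665, 9.3206) + 9.5 * (-0.8660, -0.5000) = (-14.0665 + -8.2272, 9.3206 + -4.7500) = (-22.2937, 4.5706)
link 3: phi[3] = 115 + 50 + 45 + 80 = 290 deg
  cos(290 deg) = 0.3420, sin(290 deg) = -0.9397
  joint[4] = (-22.2937, 4.5706) + 1.3 * (0.3420, -0.9397) = (-22.2937 + 0.4446, 4.5706 + -1.2216) = (-21.8491, 3.3490)
End effector: (-21.8491, 3.3490)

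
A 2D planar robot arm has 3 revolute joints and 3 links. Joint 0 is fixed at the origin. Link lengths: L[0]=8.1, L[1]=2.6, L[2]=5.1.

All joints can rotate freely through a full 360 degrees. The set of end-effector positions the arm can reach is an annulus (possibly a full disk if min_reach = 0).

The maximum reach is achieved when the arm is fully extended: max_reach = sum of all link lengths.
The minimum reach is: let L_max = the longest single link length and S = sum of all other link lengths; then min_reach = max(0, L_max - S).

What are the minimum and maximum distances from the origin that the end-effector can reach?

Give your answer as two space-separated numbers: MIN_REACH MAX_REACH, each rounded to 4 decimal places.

Answer: 0.4000 15.8000

Derivation:
Link lengths: [8.1, 2.6, 5.1]
max_reach = 8.1 + 2.6 + 5.1 = 15.8
L_max = max([8.1, 2.6, 5.1]) = 8.1
S (sum of others) = 15.8 - 8.1 = 7.7
min_reach = max(0, 8.1 - 7.7) = max(0, 0.4) = 0.4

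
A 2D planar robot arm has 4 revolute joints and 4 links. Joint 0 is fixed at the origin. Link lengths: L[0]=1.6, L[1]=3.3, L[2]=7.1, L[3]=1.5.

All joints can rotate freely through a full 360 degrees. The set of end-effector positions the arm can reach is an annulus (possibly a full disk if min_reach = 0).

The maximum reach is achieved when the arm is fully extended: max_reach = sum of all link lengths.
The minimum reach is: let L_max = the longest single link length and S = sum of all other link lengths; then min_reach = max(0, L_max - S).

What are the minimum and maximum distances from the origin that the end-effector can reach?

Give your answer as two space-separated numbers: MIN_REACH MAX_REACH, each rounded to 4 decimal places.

Answer: 0.7000 13.5000

Derivation:
Link lengths: [1.6, 3.3, 7.1, 1.5]
max_reach = 1.6 + 3.3 + 7.1 + 1.5 = 13.5
L_max = max([1.6, 3.3, 7.1, 1.5]) = 7.1
S (sum of others) = 13.5 - 7.1 = 6.4
min_reach = max(0, 7.1 - 6.4) = max(0, 0.7) = 0.7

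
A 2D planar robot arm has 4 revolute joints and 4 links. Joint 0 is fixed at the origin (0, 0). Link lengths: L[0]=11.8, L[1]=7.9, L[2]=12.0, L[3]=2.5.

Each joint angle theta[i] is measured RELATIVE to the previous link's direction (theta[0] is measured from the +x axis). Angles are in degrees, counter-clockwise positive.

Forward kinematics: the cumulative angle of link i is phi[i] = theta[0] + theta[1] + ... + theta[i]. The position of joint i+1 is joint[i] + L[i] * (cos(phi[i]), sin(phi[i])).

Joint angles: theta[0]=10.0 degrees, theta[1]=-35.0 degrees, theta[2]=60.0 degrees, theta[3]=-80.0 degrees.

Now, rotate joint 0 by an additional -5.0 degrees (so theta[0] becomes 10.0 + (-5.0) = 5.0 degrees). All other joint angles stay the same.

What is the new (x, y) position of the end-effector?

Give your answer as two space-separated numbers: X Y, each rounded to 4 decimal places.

joint[0] = (0.0000, 0.0000)  (base)
link 0: phi[0] = 5 = 5 deg
  cos(5 deg) = 0.9962, sin(5 deg) = 0.0872
  joint[1] = (0.0000, 0.0000) + 11.8 * (0.9962, 0.0872) = (0.0000 + 11.7551, 0.0000 + 1.0284) = (11.7551, 1.0284)
link 1: phi[1] = 5 + -35 = -30 deg
  cos(-30 deg) = 0.8660, sin(-30 deg) = -0.5000
  joint[2] = (11.7551, 1.0284) + 7.9 * (0.8660, -0.5000) = (11.7551 + 6.8416, 1.0284 + -3.9500) = (18.5967, -2.9216)
link 2: phi[2] = 5 + -35 + 60 = 30 deg
  cos(30 deg) = 0.8660, sin(30 deg) = 0.5000
  joint[3] = (18.5967, -2.9216) + 12 * (0.8660, 0.5000) = (18.5967 + 10.3923, -2.9216 + 6.0000) = (28.9890, 3.0784)
link 3: phi[3] = 5 + -35 + 60 + -80 = -50 deg
  cos(-50 deg) = 0.6428, sin(-50 deg) = -0.7660
  joint[4] = (28.9890, 3.0784) + 2.5 * (0.6428, -0.7660) = (28.9890 + 1.6070, 3.0784 + -1.9151) = (30.5960, 1.1633)
End effector: (30.5960, 1.1633)

Answer: 30.5960 1.1633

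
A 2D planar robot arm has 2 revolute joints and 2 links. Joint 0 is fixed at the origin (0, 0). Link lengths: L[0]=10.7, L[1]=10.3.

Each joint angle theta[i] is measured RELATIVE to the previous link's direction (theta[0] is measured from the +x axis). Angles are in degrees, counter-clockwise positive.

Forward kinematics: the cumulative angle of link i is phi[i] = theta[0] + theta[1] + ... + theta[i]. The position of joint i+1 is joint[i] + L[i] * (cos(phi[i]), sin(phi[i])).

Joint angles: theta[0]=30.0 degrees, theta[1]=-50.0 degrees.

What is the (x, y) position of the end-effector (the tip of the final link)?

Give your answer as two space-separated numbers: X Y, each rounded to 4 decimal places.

joint[0] = (0.0000, 0.0000)  (base)
link 0: phi[0] = 30 = 30 deg
  cos(30 deg) = 0.8660, sin(30 deg) = 0.5000
  joint[1] = (0.0000, 0.0000) + 10.7 * (0.8660, 0.5000) = (0.0000 + 9.2665, 0.0000 + 5.3500) = (9.2665, 5.3500)
link 1: phi[1] = 30 + -50 = -20 deg
  cos(-20 deg) = 0.9397, sin(-20 deg) = -0.3420
  joint[2] = (9.2665, 5.3500) + 10.3 * (0.9397, -0.3420) = (9.2665 + 9.6788, 5.3500 + -3.5228) = (18.9453, 1.8272)
End effector: (18.9453, 1.8272)

Answer: 18.9453 1.8272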